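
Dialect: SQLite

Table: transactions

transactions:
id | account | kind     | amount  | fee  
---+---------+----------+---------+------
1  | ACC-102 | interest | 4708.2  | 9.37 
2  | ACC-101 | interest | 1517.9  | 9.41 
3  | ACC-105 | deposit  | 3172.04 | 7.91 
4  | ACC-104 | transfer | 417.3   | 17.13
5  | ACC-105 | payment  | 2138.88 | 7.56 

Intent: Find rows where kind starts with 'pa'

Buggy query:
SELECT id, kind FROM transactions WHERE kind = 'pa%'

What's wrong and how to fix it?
Bug: '=' compares the literal string including the % character; pattern matching needs LIKE

Fix: Replace '=' with LIKE so 'pa%' is treated as a pattern

Corrected query:
SELECT id, kind FROM transactions WHERE kind LIKE 'pa%'

Result:
id | kind   
---+--------
5  | payment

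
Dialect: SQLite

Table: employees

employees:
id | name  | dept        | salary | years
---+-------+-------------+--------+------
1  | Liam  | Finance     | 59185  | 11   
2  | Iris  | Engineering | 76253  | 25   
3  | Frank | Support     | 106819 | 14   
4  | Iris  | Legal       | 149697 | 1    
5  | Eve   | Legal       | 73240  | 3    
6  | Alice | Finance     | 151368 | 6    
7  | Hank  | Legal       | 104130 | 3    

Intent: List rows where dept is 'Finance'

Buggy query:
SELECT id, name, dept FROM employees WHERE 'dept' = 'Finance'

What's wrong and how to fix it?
Bug: Single quotes denote string literals in SQL; the column name is being compared as a constant string

Fix: Reference the column as dept without single quotes

Corrected query:
SELECT id, name, dept FROM employees WHERE dept = 'Finance'

Result:
id | name  | dept   
---+-------+--------
1  | Liam  | Finance
6  | Alice | Finance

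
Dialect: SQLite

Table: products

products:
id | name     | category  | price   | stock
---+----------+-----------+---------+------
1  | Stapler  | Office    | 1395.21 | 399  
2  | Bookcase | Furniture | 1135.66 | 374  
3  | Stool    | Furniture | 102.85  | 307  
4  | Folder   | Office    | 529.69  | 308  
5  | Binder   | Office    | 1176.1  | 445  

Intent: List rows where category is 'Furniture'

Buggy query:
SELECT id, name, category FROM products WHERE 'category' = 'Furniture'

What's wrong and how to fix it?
Bug: 'category' in single quotes is a string literal, not the column; the comparison is literal-vs-literal and never true

Fix: Reference the column as category without single quotes

Corrected query:
SELECT id, name, category FROM products WHERE category = 'Furniture'

Result:
id | name     | category 
---+----------+----------
2  | Bookcase | Furniture
3  | Stool    | Furniture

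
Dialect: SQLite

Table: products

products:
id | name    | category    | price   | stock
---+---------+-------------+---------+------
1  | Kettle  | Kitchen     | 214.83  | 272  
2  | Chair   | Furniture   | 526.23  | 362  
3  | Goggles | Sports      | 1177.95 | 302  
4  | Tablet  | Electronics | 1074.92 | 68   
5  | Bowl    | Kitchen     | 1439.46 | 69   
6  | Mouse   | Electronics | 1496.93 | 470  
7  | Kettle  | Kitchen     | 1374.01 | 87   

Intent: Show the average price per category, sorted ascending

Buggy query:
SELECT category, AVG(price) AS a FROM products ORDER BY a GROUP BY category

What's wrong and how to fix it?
Bug: GROUP BY must precede ORDER BY

Fix: Reorder: SELECT … FROM … GROUP BY … ORDER BY …

Corrected query:
SELECT category, AVG(price) AS a FROM products GROUP BY category ORDER BY a

Result:
category    | a          
------------+------------
Furniture   | 526.23     
Kitchen     | 1009.433333
Sports      | 1177.95    
Electronics | 1285.925   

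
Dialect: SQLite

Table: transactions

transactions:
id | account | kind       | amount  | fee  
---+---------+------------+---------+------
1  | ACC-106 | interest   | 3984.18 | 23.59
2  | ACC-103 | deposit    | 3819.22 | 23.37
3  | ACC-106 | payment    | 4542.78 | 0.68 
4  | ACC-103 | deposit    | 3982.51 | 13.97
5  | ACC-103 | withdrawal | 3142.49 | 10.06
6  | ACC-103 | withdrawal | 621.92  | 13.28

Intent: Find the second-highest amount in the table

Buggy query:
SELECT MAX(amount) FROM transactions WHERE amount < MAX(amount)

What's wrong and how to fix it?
Bug: The inner MAX is an aggregate inside WHERE, which is not allowed

Fix: Compute the overall MAX in a subquery, then take MAX of rows below it

Corrected query:
SELECT MAX(amount) FROM transactions WHERE amount < (SELECT MAX(amount) FROM transactions)

Result:
MAX(amount)
-----------
3984.18    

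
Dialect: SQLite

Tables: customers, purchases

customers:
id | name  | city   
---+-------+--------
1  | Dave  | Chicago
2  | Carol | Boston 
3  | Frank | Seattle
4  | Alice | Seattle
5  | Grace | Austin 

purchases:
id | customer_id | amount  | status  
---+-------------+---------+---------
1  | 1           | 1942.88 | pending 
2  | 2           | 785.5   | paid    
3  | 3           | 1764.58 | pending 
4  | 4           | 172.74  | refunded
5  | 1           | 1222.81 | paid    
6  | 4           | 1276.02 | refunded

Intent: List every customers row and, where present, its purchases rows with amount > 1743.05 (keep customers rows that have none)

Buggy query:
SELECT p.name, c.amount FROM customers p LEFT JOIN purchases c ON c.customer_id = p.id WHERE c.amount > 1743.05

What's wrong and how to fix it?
Bug: Filtering c.amount in WHERE discards the NULL rows produced by LEFT JOIN, turning it into an inner join

Fix: Move the right-table condition into the ON clause so unmatched parents are kept

Corrected query:
SELECT p.name, c.amount FROM customers p LEFT JOIN purchases c ON c.customer_id = p.id AND c.amount > 1743.05

Result:
name  | amount 
------+--------
Dave  | 1942.88
Carol | NULL   
Frank | 1764.58
Alice | NULL   
Grace | NULL   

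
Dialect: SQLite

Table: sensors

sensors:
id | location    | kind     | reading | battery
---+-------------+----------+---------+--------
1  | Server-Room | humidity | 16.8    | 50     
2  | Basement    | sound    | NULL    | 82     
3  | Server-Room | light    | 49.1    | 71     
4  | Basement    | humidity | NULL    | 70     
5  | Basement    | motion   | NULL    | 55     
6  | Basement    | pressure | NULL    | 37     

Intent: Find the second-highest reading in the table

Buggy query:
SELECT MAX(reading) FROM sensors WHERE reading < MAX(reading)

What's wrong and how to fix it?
Bug: MAX(reading) on the right of the comparison is an aggregate-in-WHERE error

Fix: Put the inner MAX in a scalar subquery

Corrected query:
SELECT MAX(reading) FROM sensors WHERE reading < (SELECT MAX(reading) FROM sensors)

Result:
MAX(reading)
------------
16.8        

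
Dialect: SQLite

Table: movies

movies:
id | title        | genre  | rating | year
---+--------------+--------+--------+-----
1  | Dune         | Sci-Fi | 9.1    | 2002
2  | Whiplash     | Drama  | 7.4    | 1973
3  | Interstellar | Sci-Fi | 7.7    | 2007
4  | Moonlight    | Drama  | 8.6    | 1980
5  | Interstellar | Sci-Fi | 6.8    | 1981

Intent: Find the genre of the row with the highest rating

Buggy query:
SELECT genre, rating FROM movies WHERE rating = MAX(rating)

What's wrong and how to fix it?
Bug: MAX(rating) is an aggregate and cannot be used directly in WHERE

Fix: Wrap MAX in a scalar subquery so WHERE compares against a single value

Corrected query:
SELECT genre, rating FROM movies WHERE rating = (SELECT MAX(rating) FROM movies)

Result:
genre  | rating
-------+-------
Sci-Fi | 9.1   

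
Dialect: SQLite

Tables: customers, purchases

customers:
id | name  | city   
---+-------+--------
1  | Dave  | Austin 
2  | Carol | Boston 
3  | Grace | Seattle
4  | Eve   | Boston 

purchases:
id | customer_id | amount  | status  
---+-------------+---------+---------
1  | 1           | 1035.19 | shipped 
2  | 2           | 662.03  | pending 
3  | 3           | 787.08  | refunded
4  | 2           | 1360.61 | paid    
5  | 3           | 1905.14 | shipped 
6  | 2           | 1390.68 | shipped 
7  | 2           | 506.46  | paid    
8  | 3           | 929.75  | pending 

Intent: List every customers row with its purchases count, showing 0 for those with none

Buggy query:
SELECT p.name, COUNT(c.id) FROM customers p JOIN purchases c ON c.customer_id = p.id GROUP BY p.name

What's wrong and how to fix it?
Bug: INNER JOIN drops customers rows that have no matching purchases rows

Fix: Switch to LEFT JOIN to retain unmatched parent rows

Corrected query:
SELECT p.name, COUNT(c.id) FROM customers p LEFT JOIN purchases c ON c.customer_id = p.id GROUP BY p.name

Result:
name  | COUNT(c.id)
------+------------
Carol | 4          
Dave  | 1          
Eve   | 0          
Grace | 3          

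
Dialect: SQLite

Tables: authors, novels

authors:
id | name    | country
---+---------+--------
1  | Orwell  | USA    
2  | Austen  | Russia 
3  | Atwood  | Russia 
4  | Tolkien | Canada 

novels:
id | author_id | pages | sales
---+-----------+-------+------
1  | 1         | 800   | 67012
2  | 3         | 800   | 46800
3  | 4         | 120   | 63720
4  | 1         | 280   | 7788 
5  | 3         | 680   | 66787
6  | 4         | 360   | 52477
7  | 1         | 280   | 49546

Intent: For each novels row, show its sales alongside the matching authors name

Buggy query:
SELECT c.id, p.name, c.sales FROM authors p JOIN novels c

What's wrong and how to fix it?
Bug: Missing join condition: each novels row is matched to all authors rows instead of just its own

Fix: Add ON c.author_id = p.id to the JOIN

Corrected query:
SELECT c.id, p.name, c.sales FROM authors p JOIN novels c ON c.author_id = p.id

Result:
id | name    | sales
---+---------+------
1  | Orwell  | 67012
2  | Atwood  | 46800
3  | Tolkien | 63720
4  | Orwell  | 7788 
5  | Atwood  | 66787
6  | Tolkien | 52477
7  | Orwell  | 49546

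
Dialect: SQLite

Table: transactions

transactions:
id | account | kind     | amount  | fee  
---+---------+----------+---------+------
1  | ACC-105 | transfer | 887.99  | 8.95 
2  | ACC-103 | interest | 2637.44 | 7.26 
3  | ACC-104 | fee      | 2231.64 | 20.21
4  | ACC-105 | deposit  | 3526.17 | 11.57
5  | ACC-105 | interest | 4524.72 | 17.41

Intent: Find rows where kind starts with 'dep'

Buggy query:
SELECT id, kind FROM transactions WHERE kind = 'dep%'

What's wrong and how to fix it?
Bug: '=' compares the literal string including the % character; pattern matching needs LIKE

Fix: Replace '=' with LIKE so 'dep%' is treated as a pattern

Corrected query:
SELECT id, kind FROM transactions WHERE kind LIKE 'dep%'

Result:
id | kind   
---+--------
4  | deposit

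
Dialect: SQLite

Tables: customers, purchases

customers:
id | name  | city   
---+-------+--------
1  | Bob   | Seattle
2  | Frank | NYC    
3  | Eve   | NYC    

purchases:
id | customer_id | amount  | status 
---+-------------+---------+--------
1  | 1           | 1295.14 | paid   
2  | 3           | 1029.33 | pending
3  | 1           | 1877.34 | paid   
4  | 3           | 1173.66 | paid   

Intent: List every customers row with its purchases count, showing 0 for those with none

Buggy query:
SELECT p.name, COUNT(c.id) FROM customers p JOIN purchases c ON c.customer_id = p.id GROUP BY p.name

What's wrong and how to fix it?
Bug: An inner join excludes parents with zero children

Fix: Use LEFT JOIN so parents without children still appear (COUNT(c.id) gives 0)

Corrected query:
SELECT p.name, COUNT(c.id) FROM customers p LEFT JOIN purchases c ON c.customer_id = p.id GROUP BY p.name

Result:
name  | COUNT(c.id)
------+------------
Bob   | 2          
Eve   | 2          
Frank | 0          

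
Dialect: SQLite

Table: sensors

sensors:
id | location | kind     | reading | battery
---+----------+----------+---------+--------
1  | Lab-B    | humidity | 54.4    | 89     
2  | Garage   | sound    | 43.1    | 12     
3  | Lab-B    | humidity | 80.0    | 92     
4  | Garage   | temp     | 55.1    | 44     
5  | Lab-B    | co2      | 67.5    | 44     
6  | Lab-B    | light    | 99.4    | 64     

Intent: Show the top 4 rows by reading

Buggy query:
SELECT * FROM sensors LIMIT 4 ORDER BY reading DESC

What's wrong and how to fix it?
Bug: ORDER BY cannot follow LIMIT; LIMIT is the final clause

Fix: Sort with ORDER BY, then apply LIMIT

Corrected query:
SELECT * FROM sensors ORDER BY reading DESC LIMIT 4

Result:
id | location | kind     | reading | battery
---+----------+----------+---------+--------
6  | Lab-B    | light    | 99.4    | 64     
3  | Lab-B    | humidity | 80      | 92     
5  | Lab-B    | co2      | 67.5    | 44     
4  | Garage   | temp     | 55.1    | 44     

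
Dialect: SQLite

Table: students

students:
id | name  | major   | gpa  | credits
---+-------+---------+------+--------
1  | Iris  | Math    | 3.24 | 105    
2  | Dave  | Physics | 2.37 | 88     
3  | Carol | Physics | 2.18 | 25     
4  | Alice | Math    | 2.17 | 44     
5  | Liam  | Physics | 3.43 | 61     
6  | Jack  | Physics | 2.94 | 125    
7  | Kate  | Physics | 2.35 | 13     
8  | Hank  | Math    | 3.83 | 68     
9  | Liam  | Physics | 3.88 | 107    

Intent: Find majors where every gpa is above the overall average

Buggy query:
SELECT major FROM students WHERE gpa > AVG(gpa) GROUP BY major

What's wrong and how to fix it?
Bug: WHERE evaluates per row before aggregation, so AVG() is unavailable

Fix: Compute the overall average in a scalar subquery and compare each group's MIN against it in HAVING

Corrected query:
SELECT major FROM students GROUP BY major HAVING MIN(gpa) > (SELECT AVG(gpa) FROM students)

Result:
(no rows)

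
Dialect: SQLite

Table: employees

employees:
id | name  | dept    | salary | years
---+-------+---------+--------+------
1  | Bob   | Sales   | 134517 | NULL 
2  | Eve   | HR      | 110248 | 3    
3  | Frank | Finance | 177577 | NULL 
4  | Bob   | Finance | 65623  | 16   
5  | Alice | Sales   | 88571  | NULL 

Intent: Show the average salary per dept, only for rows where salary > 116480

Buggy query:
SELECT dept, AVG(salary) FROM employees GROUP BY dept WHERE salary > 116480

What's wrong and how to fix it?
Bug: Row-level WHERE must come before GROUP BY in the clause order

Fix: Move the WHERE clause before GROUP BY

Corrected query:
SELECT dept, AVG(salary) FROM employees WHERE salary > 116480 GROUP BY dept

Result:
dept    | AVG(salary)
--------+------------
Finance | 177577     
Sales   | 134517     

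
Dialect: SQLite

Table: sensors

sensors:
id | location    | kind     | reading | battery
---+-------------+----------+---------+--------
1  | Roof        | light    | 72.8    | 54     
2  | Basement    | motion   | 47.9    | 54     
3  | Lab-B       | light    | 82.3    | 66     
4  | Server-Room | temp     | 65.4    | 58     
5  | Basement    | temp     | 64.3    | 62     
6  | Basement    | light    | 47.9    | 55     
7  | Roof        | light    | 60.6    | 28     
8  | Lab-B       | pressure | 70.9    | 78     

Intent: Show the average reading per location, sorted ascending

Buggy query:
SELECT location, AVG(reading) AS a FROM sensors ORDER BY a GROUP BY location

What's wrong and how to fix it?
Bug: ORDER BY appears before GROUP BY; SQL clause order requires GROUP BY first

Fix: Move ORDER BY to the end, after GROUP BY

Corrected query:
SELECT location, AVG(reading) AS a FROM sensors GROUP BY location ORDER BY a

Result:
location    | a        
------------+----------
Basement    | 53.366667
Server-Room | 65.4     
Roof        | 66.7     
Lab-B       | 76.6     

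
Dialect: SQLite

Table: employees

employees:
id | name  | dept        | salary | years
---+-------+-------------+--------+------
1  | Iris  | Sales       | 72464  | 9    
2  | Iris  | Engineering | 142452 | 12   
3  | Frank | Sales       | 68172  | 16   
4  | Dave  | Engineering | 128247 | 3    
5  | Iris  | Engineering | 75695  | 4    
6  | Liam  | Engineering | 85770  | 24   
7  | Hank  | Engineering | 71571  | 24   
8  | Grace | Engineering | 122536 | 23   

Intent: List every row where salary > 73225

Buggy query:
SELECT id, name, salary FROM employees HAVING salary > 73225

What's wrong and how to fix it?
Bug: HAVING filters the output of aggregation, but this query has no GROUP BY and no aggregate functions, so SQLite rejects it (HAVING clause on a non-aggregate query); the condition here is per row

Fix: Replace HAVING with WHERE since the condition applies to individual rows

Corrected query:
SELECT id, name, salary FROM employees WHERE salary > 73225

Result:
id | name  | salary
---+-------+-------
2  | Iris  | 142452
4  | Dave  | 128247
5  | Iris  | 75695 
6  | Liam  | 85770 
8  | Grace | 122536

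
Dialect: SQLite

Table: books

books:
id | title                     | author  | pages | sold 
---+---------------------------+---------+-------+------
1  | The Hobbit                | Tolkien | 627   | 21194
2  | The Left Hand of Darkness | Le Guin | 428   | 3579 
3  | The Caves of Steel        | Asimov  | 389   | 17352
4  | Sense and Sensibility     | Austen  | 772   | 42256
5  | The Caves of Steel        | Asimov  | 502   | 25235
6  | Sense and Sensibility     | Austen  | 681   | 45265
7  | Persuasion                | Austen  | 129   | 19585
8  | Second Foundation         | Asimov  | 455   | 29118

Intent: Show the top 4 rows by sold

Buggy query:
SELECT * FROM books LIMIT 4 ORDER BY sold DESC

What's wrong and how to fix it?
Bug: ORDER BY cannot follow LIMIT; LIMIT is the final clause

Fix: Swap the clauses: ORDER BY first, then LIMIT

Corrected query:
SELECT * FROM books ORDER BY sold DESC LIMIT 4

Result:
id | title                 | author | pages | sold 
---+-----------------------+--------+-------+------
6  | Sense and Sensibility | Austen | 681   | 45265
4  | Sense and Sensibility | Austen | 772   | 42256
8  | Second Foundation     | Asimov | 455   | 29118
5  | The Caves of Steel    | Asimov | 502   | 25235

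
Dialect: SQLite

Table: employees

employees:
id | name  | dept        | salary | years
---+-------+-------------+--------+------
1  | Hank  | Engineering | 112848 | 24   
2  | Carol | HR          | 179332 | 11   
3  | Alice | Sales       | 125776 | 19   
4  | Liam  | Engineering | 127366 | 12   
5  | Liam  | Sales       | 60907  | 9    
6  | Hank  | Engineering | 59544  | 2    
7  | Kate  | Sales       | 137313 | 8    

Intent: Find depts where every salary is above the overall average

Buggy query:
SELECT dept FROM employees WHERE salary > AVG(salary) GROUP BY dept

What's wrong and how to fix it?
Bug: WHERE evaluates per row before aggregation, so AVG() is unavailable

Fix: Compute the overall average in a scalar subquery and compare each group's MIN against it in HAVING

Corrected query:
SELECT dept FROM employees GROUP BY dept HAVING MIN(salary) > (SELECT AVG(salary) FROM employees)

Result:
dept
----
HR  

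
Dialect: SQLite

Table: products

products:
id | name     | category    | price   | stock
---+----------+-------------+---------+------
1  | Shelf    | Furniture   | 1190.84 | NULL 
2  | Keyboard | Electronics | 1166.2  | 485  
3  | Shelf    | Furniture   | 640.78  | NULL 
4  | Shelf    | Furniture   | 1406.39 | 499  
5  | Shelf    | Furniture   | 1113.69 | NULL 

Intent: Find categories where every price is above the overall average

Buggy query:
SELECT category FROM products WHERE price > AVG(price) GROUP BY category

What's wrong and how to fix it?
Bug: WHERE evaluates per row before aggregation, so AVG() is unavailable

Fix: Compute the overall average in a scalar subquery and compare each group's MIN against it in HAVING

Corrected query:
SELECT category FROM products GROUP BY category HAVING MIN(price) > (SELECT AVG(price) FROM products)

Result:
category   
-----------
Electronics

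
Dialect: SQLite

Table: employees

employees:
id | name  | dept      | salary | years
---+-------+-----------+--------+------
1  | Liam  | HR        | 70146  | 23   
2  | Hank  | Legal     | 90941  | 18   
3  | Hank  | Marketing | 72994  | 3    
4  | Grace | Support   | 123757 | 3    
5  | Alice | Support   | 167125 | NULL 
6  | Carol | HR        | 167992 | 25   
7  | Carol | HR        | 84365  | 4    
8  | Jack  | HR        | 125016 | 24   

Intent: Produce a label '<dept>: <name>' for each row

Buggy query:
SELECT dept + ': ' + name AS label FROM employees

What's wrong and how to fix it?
Bug: SQLite uses || for string concatenation; + coerces text to numbers (yielding 0)

Fix: Use the || operator for string concatenation

Corrected query:
SELECT dept || ': ' || name AS label FROM employees

Result:
label          
---------------
HR: Liam       
Legal: Hank    
Marketing: Hank
Support: Grace 
Support: Alice 
HR: Carol      
HR: Carol      
HR: Jack       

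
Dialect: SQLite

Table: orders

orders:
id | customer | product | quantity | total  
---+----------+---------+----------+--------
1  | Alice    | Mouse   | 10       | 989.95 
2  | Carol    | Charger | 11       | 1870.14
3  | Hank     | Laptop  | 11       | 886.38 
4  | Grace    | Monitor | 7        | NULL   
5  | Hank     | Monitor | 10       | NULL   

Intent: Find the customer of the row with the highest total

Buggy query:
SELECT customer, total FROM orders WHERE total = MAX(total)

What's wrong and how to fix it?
Bug: MAX(total) is an aggregate and cannot be used directly in WHERE

Fix: Wrap MAX in a scalar subquery so WHERE compares against a single value

Corrected query:
SELECT customer, total FROM orders WHERE total = (SELECT MAX(total) FROM orders)

Result:
customer | total  
---------+--------
Carol    | 1870.14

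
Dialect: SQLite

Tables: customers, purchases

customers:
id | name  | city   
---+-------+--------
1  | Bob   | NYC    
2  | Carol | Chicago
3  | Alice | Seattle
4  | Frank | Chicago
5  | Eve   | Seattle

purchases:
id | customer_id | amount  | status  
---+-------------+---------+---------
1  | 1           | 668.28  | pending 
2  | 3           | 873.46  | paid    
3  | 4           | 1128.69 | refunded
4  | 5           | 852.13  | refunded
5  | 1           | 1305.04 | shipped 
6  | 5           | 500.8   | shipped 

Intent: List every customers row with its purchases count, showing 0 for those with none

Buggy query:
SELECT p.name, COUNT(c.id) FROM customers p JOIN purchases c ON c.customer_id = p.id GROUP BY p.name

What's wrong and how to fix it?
Bug: An inner join excludes parents with zero children

Fix: Use LEFT JOIN so parents without children still appear (COUNT(c.id) gives 0)

Corrected query:
SELECT p.name, COUNT(c.id) FROM customers p LEFT JOIN purchases c ON c.customer_id = p.id GROUP BY p.name

Result:
name  | COUNT(c.id)
------+------------
Alice | 1          
Bob   | 2          
Carol | 0          
Eve   | 2          
Frank | 1          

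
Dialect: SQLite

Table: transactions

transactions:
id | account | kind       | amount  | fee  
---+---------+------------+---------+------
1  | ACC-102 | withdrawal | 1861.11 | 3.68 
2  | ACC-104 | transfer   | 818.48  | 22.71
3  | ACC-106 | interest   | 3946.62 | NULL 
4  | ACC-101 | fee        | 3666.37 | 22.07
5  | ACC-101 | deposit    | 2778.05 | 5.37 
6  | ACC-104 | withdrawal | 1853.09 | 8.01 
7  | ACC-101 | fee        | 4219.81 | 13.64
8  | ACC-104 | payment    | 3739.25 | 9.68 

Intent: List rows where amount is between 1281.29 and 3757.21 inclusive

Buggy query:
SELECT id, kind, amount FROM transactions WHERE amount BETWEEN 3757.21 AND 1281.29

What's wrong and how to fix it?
Bug: The bounds are reversed; BETWEEN a AND b requires a <= b to match anything

Fix: Swap the bounds so the smaller value comes first

Corrected query:
SELECT id, kind, amount FROM transactions WHERE amount BETWEEN 1281.29 AND 3757.21

Result:
id | kind       | amount 
---+------------+--------
1  | withdrawal | 1861.11
4  | fee        | 3666.37
5  | deposit    | 2778.05
6  | withdrawal | 1853.09
8  | payment    | 3739.25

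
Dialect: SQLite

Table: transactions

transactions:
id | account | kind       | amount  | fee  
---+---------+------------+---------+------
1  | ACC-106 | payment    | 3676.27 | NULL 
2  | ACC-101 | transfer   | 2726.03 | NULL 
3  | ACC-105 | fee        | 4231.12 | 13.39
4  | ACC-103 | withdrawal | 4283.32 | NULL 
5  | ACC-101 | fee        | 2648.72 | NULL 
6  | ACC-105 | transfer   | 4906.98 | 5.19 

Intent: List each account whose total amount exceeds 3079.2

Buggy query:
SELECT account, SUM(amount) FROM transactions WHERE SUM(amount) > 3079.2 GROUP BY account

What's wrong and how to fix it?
Bug: SUM(amount) is an aggregate, but WHERE filters rows before aggregation

Fix: Use HAVING (which filters groups after aggregation) instead of WHERE

Corrected query:
SELECT account, SUM(amount) FROM transactions GROUP BY account HAVING SUM(amount) > 3079.2

Result:
account | SUM(amount)
--------+------------
ACC-101 | 5374.75    
ACC-103 | 4283.32    
ACC-105 | 9138.1     
ACC-106 | 3676.27    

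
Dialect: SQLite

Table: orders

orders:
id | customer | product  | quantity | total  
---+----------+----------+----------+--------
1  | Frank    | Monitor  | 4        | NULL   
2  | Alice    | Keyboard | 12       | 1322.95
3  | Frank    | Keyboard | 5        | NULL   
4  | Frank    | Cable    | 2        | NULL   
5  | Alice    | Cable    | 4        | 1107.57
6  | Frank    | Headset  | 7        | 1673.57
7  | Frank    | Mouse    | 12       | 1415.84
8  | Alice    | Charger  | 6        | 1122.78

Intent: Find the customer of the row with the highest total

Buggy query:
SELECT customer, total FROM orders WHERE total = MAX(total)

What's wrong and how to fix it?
Bug: WHERE is evaluated per row; an aggregate over the whole table isn't defined there

Fix: Wrap MAX in a scalar subquery so WHERE compares against a single value

Corrected query:
SELECT customer, total FROM orders WHERE total = (SELECT MAX(total) FROM orders)

Result:
customer | total  
---------+--------
Frank    | 1673.57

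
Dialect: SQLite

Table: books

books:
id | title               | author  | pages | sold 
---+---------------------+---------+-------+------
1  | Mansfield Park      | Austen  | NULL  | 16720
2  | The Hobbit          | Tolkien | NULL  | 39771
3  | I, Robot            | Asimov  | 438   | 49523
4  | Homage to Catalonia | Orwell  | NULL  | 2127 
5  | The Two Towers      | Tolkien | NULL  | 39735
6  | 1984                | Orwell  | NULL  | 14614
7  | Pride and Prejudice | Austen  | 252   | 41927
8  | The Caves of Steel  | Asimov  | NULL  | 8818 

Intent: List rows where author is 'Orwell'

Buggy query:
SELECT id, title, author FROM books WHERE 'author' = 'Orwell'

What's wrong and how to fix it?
Bug: 'author' in single quotes is a string literal, not the column; the comparison is literal-vs-literal and never true

Fix: Reference the column as author without single quotes

Corrected query:
SELECT id, title, author FROM books WHERE author = 'Orwell'

Result:
id | title               | author
---+---------------------+-------
4  | Homage to Catalonia | Orwell
6  | 1984                | Orwell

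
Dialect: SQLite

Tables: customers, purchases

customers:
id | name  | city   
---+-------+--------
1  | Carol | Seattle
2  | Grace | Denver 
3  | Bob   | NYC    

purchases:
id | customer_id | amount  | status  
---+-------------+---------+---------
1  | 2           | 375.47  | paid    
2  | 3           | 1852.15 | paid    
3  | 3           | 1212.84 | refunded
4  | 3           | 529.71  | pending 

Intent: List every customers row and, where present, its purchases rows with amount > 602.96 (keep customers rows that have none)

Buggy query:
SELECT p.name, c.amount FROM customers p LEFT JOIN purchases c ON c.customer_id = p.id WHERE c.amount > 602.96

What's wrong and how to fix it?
Bug: A WHERE condition on the right-hand table after LEFT JOIN drops unmatched parents

Fix: Move the right-table condition into the ON clause so unmatched parents are kept

Corrected query:
SELECT p.name, c.amount FROM customers p LEFT JOIN purchases c ON c.customer_id = p.id AND c.amount > 602.96

Result:
name  | amount 
------+--------
Carol | NULL   
Grace | NULL   
Bob   | 1212.84
Bob   | 1852.15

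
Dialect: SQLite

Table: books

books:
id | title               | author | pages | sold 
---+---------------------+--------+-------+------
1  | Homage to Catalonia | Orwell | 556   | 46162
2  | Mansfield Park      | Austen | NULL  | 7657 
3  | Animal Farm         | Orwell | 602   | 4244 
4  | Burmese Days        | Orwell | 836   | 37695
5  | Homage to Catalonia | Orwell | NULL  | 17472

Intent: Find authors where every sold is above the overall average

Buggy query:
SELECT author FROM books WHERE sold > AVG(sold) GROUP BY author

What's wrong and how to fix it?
Bug: AVG() is an aggregate; it can't sit directly in WHERE

Fix: Use a subquery for AVG and a HAVING MIN(...) filter so the condition holds for every row in the group

Corrected query:
SELECT author FROM books GROUP BY author HAVING MIN(sold) > (SELECT AVG(sold) FROM books)

Result:
(no rows)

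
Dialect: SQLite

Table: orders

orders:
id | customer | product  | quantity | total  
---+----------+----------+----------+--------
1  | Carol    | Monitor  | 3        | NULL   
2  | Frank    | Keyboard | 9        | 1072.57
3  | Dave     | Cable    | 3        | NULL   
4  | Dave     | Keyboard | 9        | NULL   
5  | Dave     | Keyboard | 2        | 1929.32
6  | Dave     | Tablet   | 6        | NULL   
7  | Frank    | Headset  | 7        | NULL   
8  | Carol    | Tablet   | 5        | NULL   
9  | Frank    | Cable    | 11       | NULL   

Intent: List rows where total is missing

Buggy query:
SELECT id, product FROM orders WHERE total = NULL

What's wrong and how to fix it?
Bug: '= NULL' is always unknown in SQL three-valued logic, so no rows match

Fix: Replace '= NULL' with 'IS NULL'

Corrected query:
SELECT id, product FROM orders WHERE total IS NULL

Result:
id | product 
---+---------
1  | Monitor 
3  | Cable   
4  | Keyboard
6  | Tablet  
7  | Headset 
8  | Tablet  
9  | Cable   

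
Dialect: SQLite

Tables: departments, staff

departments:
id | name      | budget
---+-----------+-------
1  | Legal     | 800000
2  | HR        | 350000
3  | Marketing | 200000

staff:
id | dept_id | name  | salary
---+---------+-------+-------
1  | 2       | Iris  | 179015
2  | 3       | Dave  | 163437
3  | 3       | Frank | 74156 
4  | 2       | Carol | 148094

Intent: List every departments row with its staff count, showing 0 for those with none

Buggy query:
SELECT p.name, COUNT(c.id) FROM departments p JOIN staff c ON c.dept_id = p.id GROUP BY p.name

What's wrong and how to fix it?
Bug: INNER JOIN drops departments rows that have no matching staff rows

Fix: Switch to LEFT JOIN to retain unmatched parent rows

Corrected query:
SELECT p.name, COUNT(c.id) FROM departments p LEFT JOIN staff c ON c.dept_id = p.id GROUP BY p.name

Result:
name      | COUNT(c.id)
----------+------------
HR        | 2          
Legal     | 0          
Marketing | 2          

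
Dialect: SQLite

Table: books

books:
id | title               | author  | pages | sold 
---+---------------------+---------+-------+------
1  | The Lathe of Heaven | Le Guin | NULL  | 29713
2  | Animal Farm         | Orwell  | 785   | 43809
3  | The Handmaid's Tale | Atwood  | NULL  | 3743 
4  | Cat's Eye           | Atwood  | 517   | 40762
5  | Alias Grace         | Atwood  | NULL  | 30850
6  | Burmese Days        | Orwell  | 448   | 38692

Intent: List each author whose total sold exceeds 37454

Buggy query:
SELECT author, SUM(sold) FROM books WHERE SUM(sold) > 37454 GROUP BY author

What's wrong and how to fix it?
Bug: SUM(sold) is an aggregate, but WHERE filters rows before aggregation

Fix: Use HAVING (which filters groups after aggregation) instead of WHERE

Corrected query:
SELECT author, SUM(sold) FROM books GROUP BY author HAVING SUM(sold) > 37454

Result:
author | SUM(sold)
-------+----------
Atwood | 75355    
Orwell | 82501    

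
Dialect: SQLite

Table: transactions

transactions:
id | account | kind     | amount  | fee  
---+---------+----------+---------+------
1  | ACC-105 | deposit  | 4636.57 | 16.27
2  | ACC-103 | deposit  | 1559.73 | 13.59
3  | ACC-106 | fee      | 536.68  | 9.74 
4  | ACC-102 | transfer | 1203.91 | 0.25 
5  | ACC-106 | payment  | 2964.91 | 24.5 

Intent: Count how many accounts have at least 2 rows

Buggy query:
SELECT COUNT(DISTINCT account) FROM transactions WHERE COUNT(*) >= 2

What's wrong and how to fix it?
Bug: COUNT(*) cannot appear in WHERE; the per-group count doesn't exist yet

Fix: Use a subquery that GROUPs and filters with HAVING, then count its rows

Corrected query:
SELECT COUNT(*) FROM (SELECT account FROM transactions GROUP BY account HAVING COUNT(*) >= 2)

Result:
COUNT(*)
--------
1       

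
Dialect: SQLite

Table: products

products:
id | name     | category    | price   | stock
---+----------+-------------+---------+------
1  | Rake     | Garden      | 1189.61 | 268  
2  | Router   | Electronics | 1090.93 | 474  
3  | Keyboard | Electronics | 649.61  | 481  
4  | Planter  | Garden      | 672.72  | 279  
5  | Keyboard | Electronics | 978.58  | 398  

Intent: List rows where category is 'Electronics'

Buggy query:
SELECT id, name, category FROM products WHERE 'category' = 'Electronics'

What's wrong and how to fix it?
Bug: Single quotes denote string literals in SQL; the column name is being compared as a constant string

Fix: Reference the column as category without single quotes

Corrected query:
SELECT id, name, category FROM products WHERE category = 'Electronics'

Result:
id | name     | category   
---+----------+------------
2  | Router   | Electronics
3  | Keyboard | Electronics
5  | Keyboard | Electronics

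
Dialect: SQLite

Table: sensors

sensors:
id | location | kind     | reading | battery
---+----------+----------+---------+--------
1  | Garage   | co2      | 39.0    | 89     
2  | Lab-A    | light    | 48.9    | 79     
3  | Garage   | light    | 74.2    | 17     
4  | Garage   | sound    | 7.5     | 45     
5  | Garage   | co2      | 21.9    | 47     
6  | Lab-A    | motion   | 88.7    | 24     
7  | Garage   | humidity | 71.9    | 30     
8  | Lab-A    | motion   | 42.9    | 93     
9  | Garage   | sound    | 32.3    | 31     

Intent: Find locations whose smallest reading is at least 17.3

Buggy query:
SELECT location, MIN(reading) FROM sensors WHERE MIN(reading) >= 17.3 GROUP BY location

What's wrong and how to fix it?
Bug: MIN() in WHERE is a misuse of aggregate

Fix: Use HAVING for the per-group MIN condition

Corrected query:
SELECT location, MIN(reading) FROM sensors GROUP BY location HAVING MIN(reading) >= 17.3

Result:
location | MIN(reading)
---------+-------------
Lab-A    | 42.9        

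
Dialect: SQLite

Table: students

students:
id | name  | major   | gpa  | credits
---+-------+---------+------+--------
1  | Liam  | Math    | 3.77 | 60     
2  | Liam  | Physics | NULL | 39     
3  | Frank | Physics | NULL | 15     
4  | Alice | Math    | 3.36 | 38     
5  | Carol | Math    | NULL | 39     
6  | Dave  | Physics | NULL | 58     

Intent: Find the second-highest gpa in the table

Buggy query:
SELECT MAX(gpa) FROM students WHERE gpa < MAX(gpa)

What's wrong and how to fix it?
Bug: MAX(gpa) on the right of the comparison is an aggregate-in-WHERE error

Fix: Compute the overall MAX in a subquery, then take MAX of rows below it

Corrected query:
SELECT MAX(gpa) FROM students WHERE gpa < (SELECT MAX(gpa) FROM students)

Result:
MAX(gpa)
--------
3.36    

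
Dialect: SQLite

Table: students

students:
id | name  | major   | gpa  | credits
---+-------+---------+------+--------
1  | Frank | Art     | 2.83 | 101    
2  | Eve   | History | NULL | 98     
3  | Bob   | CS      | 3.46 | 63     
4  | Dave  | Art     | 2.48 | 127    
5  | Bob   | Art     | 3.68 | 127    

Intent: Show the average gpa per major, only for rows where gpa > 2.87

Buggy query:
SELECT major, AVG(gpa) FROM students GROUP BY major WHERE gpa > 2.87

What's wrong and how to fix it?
Bug: Row-level WHERE must come before GROUP BY in the clause order

Fix: Place WHERE between FROM and GROUP BY

Corrected query:
SELECT major, AVG(gpa) FROM students WHERE gpa > 2.87 GROUP BY major

Result:
major | AVG(gpa)
------+---------
Art   | 3.68    
CS    | 3.46    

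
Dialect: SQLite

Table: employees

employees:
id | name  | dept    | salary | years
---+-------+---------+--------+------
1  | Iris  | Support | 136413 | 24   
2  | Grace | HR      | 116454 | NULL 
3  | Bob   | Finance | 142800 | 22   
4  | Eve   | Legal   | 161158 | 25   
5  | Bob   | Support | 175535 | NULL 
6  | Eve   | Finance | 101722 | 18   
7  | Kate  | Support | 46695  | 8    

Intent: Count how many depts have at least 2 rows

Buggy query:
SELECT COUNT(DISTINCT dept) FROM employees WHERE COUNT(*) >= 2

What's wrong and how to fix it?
Bug: WHERE filters individual rows, not groups, so a group-level COUNT is invalid there

Fix: Use a subquery that GROUPs and filters with HAVING, then count its rows

Corrected query:
SELECT COUNT(*) FROM (SELECT dept FROM employees GROUP BY dept HAVING COUNT(*) >= 2)

Result:
COUNT(*)
--------
2       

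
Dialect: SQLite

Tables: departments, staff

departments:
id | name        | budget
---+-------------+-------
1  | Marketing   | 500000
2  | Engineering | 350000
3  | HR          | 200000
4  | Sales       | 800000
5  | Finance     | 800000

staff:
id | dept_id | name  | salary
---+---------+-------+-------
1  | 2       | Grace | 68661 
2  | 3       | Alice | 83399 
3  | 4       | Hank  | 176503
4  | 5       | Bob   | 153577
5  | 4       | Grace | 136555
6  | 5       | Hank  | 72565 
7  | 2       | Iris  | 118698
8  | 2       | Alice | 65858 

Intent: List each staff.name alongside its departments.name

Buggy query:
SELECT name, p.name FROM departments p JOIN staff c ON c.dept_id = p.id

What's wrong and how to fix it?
Bug: Both tables have a 'name' column; the unqualified reference is ambiguous

Fix: Qualify the column with its table alias (c.name)

Corrected query:
SELECT c.name, p.name FROM departments p JOIN staff c ON c.dept_id = p.id

Result:
name  | name       
------+------------
Grace | Engineering
Alice | HR         
Hank  | Sales      
Bob   | Finance    
Grace | Sales      
Hank  | Finance    
Iris  | Engineering
Alice | Engineering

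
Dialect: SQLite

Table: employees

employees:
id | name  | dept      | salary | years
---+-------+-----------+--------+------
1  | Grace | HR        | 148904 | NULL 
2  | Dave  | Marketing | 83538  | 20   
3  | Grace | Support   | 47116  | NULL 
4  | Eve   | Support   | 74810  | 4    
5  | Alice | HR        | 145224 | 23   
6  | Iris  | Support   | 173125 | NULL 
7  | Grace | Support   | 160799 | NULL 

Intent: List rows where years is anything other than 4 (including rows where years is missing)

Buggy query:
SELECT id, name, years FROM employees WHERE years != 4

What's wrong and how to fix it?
Bug: Inequality against NULL is unknown, not true; rows with NULL are dropped

Fix: Add an explicit OR years IS NULL to include the missing-value rows

Corrected query:
SELECT id, name, years FROM employees WHERE years != 4 OR years IS NULL

Result:
id | name  | years
---+-------+------
1  | Grace | NULL 
2  | Dave  | 20   
3  | Grace | NULL 
5  | Alice | 23   
6  | Iris  | NULL 
7  | Grace | NULL 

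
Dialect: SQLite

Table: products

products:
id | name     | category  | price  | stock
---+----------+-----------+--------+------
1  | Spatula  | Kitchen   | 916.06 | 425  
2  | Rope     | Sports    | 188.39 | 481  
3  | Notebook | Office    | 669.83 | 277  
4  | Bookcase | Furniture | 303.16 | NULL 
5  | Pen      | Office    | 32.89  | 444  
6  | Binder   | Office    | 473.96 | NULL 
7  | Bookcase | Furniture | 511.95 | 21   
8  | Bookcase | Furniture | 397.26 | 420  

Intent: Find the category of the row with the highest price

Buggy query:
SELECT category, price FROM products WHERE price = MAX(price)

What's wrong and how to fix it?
Bug: MAX(price) is an aggregate and cannot be used directly in WHERE

Fix: Use a subquery: WHERE price = (SELECT MAX(price) FROM products)

Corrected query:
SELECT category, price FROM products WHERE price = (SELECT MAX(price) FROM products)

Result:
category | price 
---------+-------
Kitchen  | 916.06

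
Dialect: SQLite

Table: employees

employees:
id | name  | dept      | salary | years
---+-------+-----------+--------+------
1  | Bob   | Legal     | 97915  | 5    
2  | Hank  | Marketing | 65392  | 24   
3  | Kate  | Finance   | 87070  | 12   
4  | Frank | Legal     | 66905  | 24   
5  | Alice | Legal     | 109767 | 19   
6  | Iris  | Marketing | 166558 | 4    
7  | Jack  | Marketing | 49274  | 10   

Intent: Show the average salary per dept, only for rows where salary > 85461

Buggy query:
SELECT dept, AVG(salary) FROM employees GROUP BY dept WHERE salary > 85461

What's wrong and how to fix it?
Bug: Row-level WHERE must come before GROUP BY in the clause order

Fix: Move the WHERE clause before GROUP BY

Corrected query:
SELECT dept, AVG(salary) FROM employees WHERE salary > 85461 GROUP BY dept

Result:
dept      | AVG(salary)
----------+------------
Finance   | 87070      
Legal     | 103841     
Marketing | 166558     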